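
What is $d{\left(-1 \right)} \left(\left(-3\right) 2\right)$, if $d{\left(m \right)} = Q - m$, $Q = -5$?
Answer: $24$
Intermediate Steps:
$d{\left(m \right)} = -5 - m$
$d{\left(-1 \right)} \left(\left(-3\right) 2\right) = \left(-5 - -1\right) \left(\left(-3\right) 2\right) = \left(-5 + 1\right) \left(-6\right) = \left(-4\right) \left(-6\right) = 24$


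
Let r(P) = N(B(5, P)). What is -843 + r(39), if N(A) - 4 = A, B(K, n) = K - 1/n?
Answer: -32527/39 ≈ -834.03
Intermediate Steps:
N(A) = 4 + A
r(P) = 9 - 1/P (r(P) = 4 + (5 - 1/P) = 9 - 1/P)
-843 + r(39) = -843 + (9 - 1/39) = -843 + 350/39 = -32527/39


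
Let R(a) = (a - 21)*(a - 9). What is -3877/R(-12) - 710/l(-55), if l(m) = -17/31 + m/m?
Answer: -156196/99 ≈ -1577.7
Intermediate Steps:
l(m) = 14/31 (l(m) = -17*1/31 + 1 = -17/31 + 1 = 14/31)
R(a) = (-21 + a)*(-9 + a)
-3877/R(-12) - 710/l(-55) = -3877/(189 + (-12)**2 - 30*(-12)) - 710/14/31 = -3877/(189 + 144 + 360) - 710*31/14 = -3877/693 - 11005/7 = -156196/99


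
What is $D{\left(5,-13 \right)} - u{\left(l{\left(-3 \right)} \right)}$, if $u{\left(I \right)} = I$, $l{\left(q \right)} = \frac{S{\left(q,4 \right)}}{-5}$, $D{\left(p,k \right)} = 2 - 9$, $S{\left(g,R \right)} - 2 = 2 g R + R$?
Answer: $- \frac{53}{5} \approx -10.6$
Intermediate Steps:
$S{\left(g,R \right)} = 2 + R + 2 R g$ ($S{\left(g,R \right)} = 2 + \left(2 g R + R\right) = 2 + \left(2 R g + R\right) = 2 + \left(R + 2 R g\right) = 2 + R + 2 R g$)
$D{\left(p,k \right)} = -7$ ($D{\left(p,k \right)} = 2 - 9 = -7$)
$l{\left(q \right)} = - \frac{6}{5} - \frac{8 q}{5}$ ($l{\left(q \right)} = \frac{2 + 4 + 2 \cdot 4 q}{-5} = \left(2 + 4 + 8 q\right) \left(- \frac{1}{5}\right) = \left(6 + 8 q\right) \left(- \frac{1}{5}\right) = - \frac{6}{5} - \frac{8 q}{5}$)
$D{\left(5,-13 \right)} - u{\left(l{\left(-3 \right)} \right)} = -7 - \left(- \frac{6}{5} - - \frac{24}{5}\right) = -7 - \left(- \frac{6}{5} + \frac{24}{5}\right) = -7 - \frac{18}{5} = - \frac{53}{5}$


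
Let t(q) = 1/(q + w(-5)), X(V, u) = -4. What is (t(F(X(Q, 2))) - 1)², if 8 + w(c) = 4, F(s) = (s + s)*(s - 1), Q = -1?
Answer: 1225/1296 ≈ 0.94522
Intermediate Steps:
F(s) = 2*s*(-1 + s) (F(s) = (2*s)*(-1 + s) = 2*s*(-1 + s))
w(c) = -4 (w(c) = -8 + 4 = -4)
t(q) = 1/(-4 + q) (t(q) = 1/(q - 4) = 1/(-4 + q))
(t(F(X(Q, 2))) - 1)² = (1/(-4 + 2*(-4)*(-1 - 4)) - 1)² = (1/(-4 + 2*(-4)*(-5)) - 1)² = (1/(-4 + 40) - 1)² = (1/36 - 1)² = (-35/36)² = 1225/1296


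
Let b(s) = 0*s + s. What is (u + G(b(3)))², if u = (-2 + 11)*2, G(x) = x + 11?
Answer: 1024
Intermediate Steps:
b(s) = s (b(s) = 0 + s = s)
G(x) = 11 + x
u = 18 (u = 9*2 = 18)
(u + G(b(3)))² = (18 + (11 + 3))² = (18 + 14)² = 32² = 1024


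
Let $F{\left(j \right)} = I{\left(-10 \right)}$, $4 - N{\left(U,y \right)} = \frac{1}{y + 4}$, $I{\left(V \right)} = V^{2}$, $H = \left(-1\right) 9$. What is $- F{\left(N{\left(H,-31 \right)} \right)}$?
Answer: $-100$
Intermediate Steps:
$H = -9$
$N{\left(U,y \right)} = 4 - \frac{1}{4 + y}$ ($N{\left(U,y \right)} = 4 - \frac{1}{y + 4} = 4 - \frac{1}{4 + y}$)
$F{\left(j \right)} = 100$ ($F{\left(j \right)} = \left(-10\right)^{2} = 100$)
$- F{\left(N{\left(H,-31 \right)} \right)} = \left(-1\right) 100 = -100$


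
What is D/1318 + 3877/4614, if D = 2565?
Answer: 4236199/1520313 ≈ 2.7864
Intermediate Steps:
D/1318 + 3877/4614 = 2565/1318 + 3877/4614 = 4236199/1520313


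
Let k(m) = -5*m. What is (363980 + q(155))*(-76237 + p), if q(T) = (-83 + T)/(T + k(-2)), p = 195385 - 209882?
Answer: -1816397050216/55 ≈ -3.3025e+10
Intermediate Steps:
p = -14497
q(T) = (-83 + T)/(10 + T) (q(T) = (-83 + T)/(T - 5*(-2)) = (-83 + T)/(T + 10) = (-83 + T)/(10 + T))
(363980 + q(155))*(-76237 + p) = (363980 + (-83 + 155)/(10 + 155))*(-76237 - 14497) = (363980 + 72/165)*(-90734) = (363980 + (1/165)*72)*(-90734) = (363980 + 24/55)*(-90734) = (20018924/55)*(-90734) = -1816397050216/55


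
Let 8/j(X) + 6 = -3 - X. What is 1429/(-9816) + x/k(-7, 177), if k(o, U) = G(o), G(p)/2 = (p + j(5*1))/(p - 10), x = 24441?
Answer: 14274739195/520248 ≈ 27438.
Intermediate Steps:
j(X) = 8/(-9 - X) (j(X) = 8/(-6 + (-3 - X)) = 8/(-9 - X))
G(p) = 2*(-4/7 + p)/(-10 + p) (G(p) = 2*((p - 8/(9 + 5*1))/(p - 10)) = 2*((p - 8/(9 + 5))/(-10 + p)) = 2*((p - 8/14)/(-10 + p)) = 2*((p - 8*1/14)/(-10 + p)) = 2*((p - 4/7)/(-10 + p)) = 2*((-4/7 + p)/(-10 + p)) = 2*(-4/7 + p)/(-10 + p))
k(o, U) = 2*(-4 + 7*o)/(7*(-10 + o))
1429/(-9816) + x/k(-7, 177) = 1429/(-9816) + 24441/((2*(-4 + 7*(-7))/(7*(-10 - 7)))) = 1429*(-1/9816) + 24441/(((2/7)*(-4 - 49)/(-17))) = -1429/9816 + 24441/(((2/7)*(-1/17)*(-53))) = -1429/9816 + 24441/(106/119) = -1429/9816 + 24441*(119/106) = -1429/9816 + 2908479/106 = 14274739195/520248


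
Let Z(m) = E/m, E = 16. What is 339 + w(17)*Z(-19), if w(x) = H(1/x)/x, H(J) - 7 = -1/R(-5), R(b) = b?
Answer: 546909/1615 ≈ 338.64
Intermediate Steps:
H(J) = 36/5 (H(J) = 7 - 1/(-5) = 7 - 1*(-1/5) = 7 + 1/5 = 36/5)
Z(m) = 16/m
w(x) = 36/(5*x)
339 + w(17)*Z(-19) = 339 + ((36/5)/17)*(16/(-19)) = 339 + ((36/5)*(1/17))*(16*(-1/19)) = 339 + (36/85)*(-16/19) = 339 - 576/1615 = 546909/1615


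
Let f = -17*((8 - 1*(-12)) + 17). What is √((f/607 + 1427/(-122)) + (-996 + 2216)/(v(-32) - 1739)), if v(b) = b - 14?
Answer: I*√9377146923218970/26437278 ≈ 3.6628*I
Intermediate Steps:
v(b) = -14 + b
f = -629 (f = -17*((8 + 12) + 17) = -17*(20 + 17) = -17*37 = -629)
√((f/607 + 1427/(-122)) + (-996 + 2216)/(v(-32) - 1739)) = √((-629/607 + 1427/(-122)) + (-996 + 2216)/((-14 - 32) - 1739)) = √((-629*1/607 + 1427*(-1/122)) + 1220/(-46 - 1739)) = √((-629/607 - 1427/122) + 1220/(-1785)) = √(-942927/74054 + 1220*(-1/1785)) = √(-942927/74054 - 244/357) = √(-354694115/26437278) = I*√9377146923218970/26437278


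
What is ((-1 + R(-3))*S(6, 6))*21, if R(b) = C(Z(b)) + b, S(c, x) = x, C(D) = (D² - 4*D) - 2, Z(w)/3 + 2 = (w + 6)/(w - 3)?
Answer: 20223/2 ≈ 10112.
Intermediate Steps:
Z(w) = -6 + 3*(6 + w)/(-3 + w) (Z(w) = -6 + 3*((w + 6)/(w - 3)) = -6 + 3*((6 + w)/(-3 + w)) = -6 + 3*(6 + w)/(-3 + w))
C(D) = -2 + D² - 4*D
R(b) = -2 + b - 12*(12 - b)/(-3 + b) + 9*(12 - b)²/(-3 + b)² (R(b) = (-2 + (3*(12 - b)/(-3 + b))² - 12*(12 - b)/(-3 + b)) + b = (-2 + 9*(12 - b)²/(-3 + b)² - 12*(12 - b)/(-3 + b)) + b = (-2 - 12*(12 - b)/(-3 + b) + 9*(12 - b)²/(-3 + b)²) + b = -2 + b - 12*(12 - b)/(-3 + b) + 9*(12 - b)²/(-3 + b)²)
((-1 + R(-3))*S(6, 6))*21 = ((-1 + (1710 + (-3)³ - 375*(-3) + 13*(-3)²)/(9 + (-3)² - 6*(-3)))*6)*21 = ((-1 + (1710 - 27 + 1125 + 13*9)/(9 + 9 + 18))*6)*21 = ((-1 + (1710 - 27 + 1125 + 117)/36)*6)*21 = ((-1 + (1/36)*2925)*6)*21 = ((-1 + 325/4)*6)*21 = ((321/4)*6)*21 = (963/2)*21 = 20223/2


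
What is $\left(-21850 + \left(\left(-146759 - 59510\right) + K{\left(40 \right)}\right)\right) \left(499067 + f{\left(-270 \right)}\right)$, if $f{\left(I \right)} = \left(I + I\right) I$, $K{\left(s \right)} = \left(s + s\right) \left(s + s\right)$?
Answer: $-142979266373$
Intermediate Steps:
$K{\left(s \right)} = 4 s^{2}$ ($K{\left(s \right)} = 2 s 2 s = 4 s^{2}$)
$f{\left(I \right)} = 2 I^{2}$ ($f{\left(I \right)} = 2 I I = 2 I^{2}$)
$\left(-21850 + \left(\left(-146759 - 59510\right) + K{\left(40 \right)}\right)\right) \left(499067 + f{\left(-270 \right)}\right) = \left(-21850 + \left(\left(-146759 - 59510\right) + 4 \cdot 40^{2}\right)\right) \left(499067 + 2 \left(-270\right)^{2}\right) = \left(-21850 + \left(-206269 + 4 \cdot 1600\right)\right) \left(499067 + 2 \cdot 72900\right) = \left(-21850 + \left(-206269 + 6400\right)\right) \left(499067 + 145800\right) = \left(-21850 - 199869\right) 644867 = \left(-221719\right) 644867 = -142979266373$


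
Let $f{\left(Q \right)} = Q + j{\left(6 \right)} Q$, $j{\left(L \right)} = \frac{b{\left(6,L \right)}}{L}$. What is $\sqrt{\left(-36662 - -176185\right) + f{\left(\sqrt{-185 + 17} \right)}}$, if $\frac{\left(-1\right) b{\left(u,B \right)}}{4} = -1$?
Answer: $\frac{\sqrt{1255707 + 30 i \sqrt{42}}}{3} \approx 373.53 + 0.028917 i$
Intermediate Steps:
$b{\left(u,B \right)} = 4$ ($b{\left(u,B \right)} = \left(-4\right) \left(-1\right) = 4$)
$j{\left(L \right)} = \frac{4}{L}$
$f{\left(Q \right)} = \frac{5 Q}{3}$ ($f{\left(Q \right)} = Q + \frac{4}{6} Q = Q + 4 \cdot \frac{1}{6} Q = Q + \frac{2 Q}{3} = \frac{5 Q}{3}$)
$\sqrt{\left(-36662 - -176185\right) + f{\left(\sqrt{-185 + 17} \right)}} = \sqrt{\left(-36662 - -176185\right) + \frac{5 \sqrt{-185 + 17}}{3}} = \sqrt{\left(-36662 + 176185\right) + \frac{5 \sqrt{-168}}{3}} = \sqrt{139523 + \frac{5 \cdot 2 i \sqrt{42}}{3}} = \sqrt{139523 + \frac{10 i \sqrt{42}}{3}}$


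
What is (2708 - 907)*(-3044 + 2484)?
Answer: -1008560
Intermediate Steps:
(2708 - 907)*(-3044 + 2484) = 1801*(-560) = -1008560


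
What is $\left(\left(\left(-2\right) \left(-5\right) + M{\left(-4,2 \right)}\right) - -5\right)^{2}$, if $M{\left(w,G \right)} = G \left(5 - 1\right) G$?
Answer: $961$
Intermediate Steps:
$M{\left(w,G \right)} = 4 G^{2}$ ($M{\left(w,G \right)} = G 4 G = 4 G G = 4 G^{2}$)
$\left(\left(\left(-2\right) \left(-5\right) + M{\left(-4,2 \right)}\right) - -5\right)^{2} = \left(\left(\left(-2\right) \left(-5\right) + 4 \cdot 2^{2}\right) - -5\right)^{2} = \left(\left(10 + 4 \cdot 4\right) + 5\right)^{2} = \left(\left(10 + 16\right) + 5\right)^{2} = \left(26 + 5\right)^{2} = 31^{2} = 961$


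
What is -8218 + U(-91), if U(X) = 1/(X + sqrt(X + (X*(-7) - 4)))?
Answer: -63599193/7739 - sqrt(542)/7739 ≈ -8218.0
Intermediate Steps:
U(X) = 1/(X + sqrt(-4 - 6*X)) (U(X) = 1/(X + sqrt(X + (-7*X - 4))) = 1/(X + sqrt(X + (-4 - 7*X))) = 1/(X + sqrt(-4 - 6*X)))
-8218 + U(-91) = -8218 + 1/(-91 + sqrt(2)*sqrt(-2 - 3*(-91))) = -8218 + 1/(-91 + sqrt(2)*sqrt(-2 + 273)) = -8218 + 1/(-91 + sqrt(2)*sqrt(271)) = -8218 + 1/(-91 + sqrt(542))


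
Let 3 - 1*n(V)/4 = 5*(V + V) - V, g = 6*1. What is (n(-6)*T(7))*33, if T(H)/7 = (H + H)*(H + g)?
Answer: 9585576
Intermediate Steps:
g = 6
T(H) = 14*H*(6 + H) (T(H) = 7*((H + H)*(H + 6)) = 7*((2*H)*(6 + H)) = 7*(2*H*(6 + H)) = 14*H*(6 + H))
n(V) = 12 - 36*V (n(V) = 12 - 4*(5*(V + V) - V) = 12 - 4*(5*(2*V) - V) = 12 - 4*(10*V - V) = 12 - 36*V)
(n(-6)*T(7))*33 = ((12 - 36*(-6))*(14*7*(6 + 7)))*33 = ((12 + 216)*(14*7*13))*33 = (228*1274)*33 = 290472*33 = 9585576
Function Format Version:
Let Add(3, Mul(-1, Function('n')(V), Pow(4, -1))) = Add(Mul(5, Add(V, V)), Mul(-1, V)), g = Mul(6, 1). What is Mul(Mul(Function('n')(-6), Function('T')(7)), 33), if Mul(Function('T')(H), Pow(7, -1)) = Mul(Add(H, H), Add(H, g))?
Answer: 9585576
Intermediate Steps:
g = 6
Function('T')(H) = Mul(14, H, Add(6, H)) (Function('T')(H) = Mul(7, Mul(Add(H, H), Add(H, 6))) = Mul(7, Mul(Mul(2, H), Add(6, H))) = Mul(7, Mul(2, H, Add(6, H))) = Mul(14, H, Add(6, H)))
Function('n')(V) = Add(12, Mul(-36, V)) (Function('n')(V) = Add(12, Mul(-4, Add(Mul(5, Add(V, V)), Mul(-1, V)))) = Add(12, Mul(-4, Add(Mul(5, Mul(2, V)), Mul(-1, V)))) = Add(12, Mul(-4, Add(Mul(10, V), Mul(-1, V)))) = Add(12, Mul(-4, Mul(9, V))) = Add(12, Mul(-36, V)))
Mul(Mul(Function('n')(-6), Function('T')(7)), 33) = Mul(Mul(Add(12, Mul(-36, -6)), Mul(14, 7, Add(6, 7))), 33) = Mul(Mul(Add(12, 216), Mul(14, 7, 13)), 33) = Mul(Mul(228, 1274), 33) = Mul(290472, 33) = 9585576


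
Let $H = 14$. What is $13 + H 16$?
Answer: $237$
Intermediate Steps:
$13 + H 16 = 13 + 14 \cdot 16 = 13 + 224 = 237$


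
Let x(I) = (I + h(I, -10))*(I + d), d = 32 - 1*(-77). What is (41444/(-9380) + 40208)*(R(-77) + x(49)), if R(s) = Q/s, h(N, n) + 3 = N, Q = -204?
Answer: 108982222031626/180565 ≈ 6.0356e+8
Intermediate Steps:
h(N, n) = -3 + N
R(s) = -204/s
d = 109 (d = 32 + 77 = 109)
x(I) = (-3 + 2*I)*(109 + I) (x(I) = (I + (-3 + I))*(I + 109) = (-3 + 2*I)*(109 + I))
(41444/(-9380) + 40208)*(R(-77) + x(49)) = (41444/(-9380) + 40208)*(-204/(-77) + (-327 + 2*49² + 215*49)) = (41444*(-1/9380) + 40208)*(-204*(-1/77) + (-327 + 2*2401 + 10535)) = (-10361/2345 + 40208)*(204/77 + (-327 + 4802 + 10535)) = 94277399*(204/77 + 15010)/2345 = (94277399/2345)*(1155974/77) = 108982222031626/180565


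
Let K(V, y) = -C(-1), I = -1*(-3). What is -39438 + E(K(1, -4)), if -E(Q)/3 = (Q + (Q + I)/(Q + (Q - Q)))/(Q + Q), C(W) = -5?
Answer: -1971999/50 ≈ -39440.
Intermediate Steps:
I = 3
K(V, y) = 5 (K(V, y) = -1*(-5) = 5)
E(Q) = -3*(Q + (3 + Q)/Q)/(2*Q) (E(Q) = -3*(Q + (Q + 3)/(Q + (Q - Q)))/(Q + Q) = -3*(Q + (3 + Q)/(Q + 0))/(2*Q) = -3*(Q + (3 + Q)/Q)*1/(2*Q) = -3*(Q + (3 + Q)/Q)/(2*Q))
-39438 + E(K(1, -4)) = -39438 + (3/2)*(-3 - 1*5 - 1*5²)/5² = -39438 + (3/2)*(1/25)*(-3 - 5 - 1*25) = -39438 + (3/2)*(1/25)*(-3 - 5 - 25) = -39438 + (3/2)*(1/25)*(-33) = -39438 - 99/50 = -1971999/50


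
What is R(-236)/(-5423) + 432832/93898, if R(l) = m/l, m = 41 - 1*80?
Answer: 276973425437/60086644772 ≈ 4.6096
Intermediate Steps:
m = -39 (m = 41 - 80 = -39)
R(l) = -39/l
R(-236)/(-5423) + 432832/93898 = -39/(-236)/(-5423) + 432832/93898 = -39*(-1/236)*(-1/5423) + 432832*(1/93898) = (39/236)*(-1/5423) + 216416/46949 = -39/1279828 + 216416/46949 = 276973425437/60086644772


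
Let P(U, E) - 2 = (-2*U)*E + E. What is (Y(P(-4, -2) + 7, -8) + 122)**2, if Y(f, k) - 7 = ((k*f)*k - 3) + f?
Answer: 210681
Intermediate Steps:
P(U, E) = 2 + E - 2*E*U (P(U, E) = 2 + ((-2*U)*E + E) = 2 + (-2*E*U + E) = 2 + (E - 2*E*U) = 2 + E - 2*E*U)
Y(f, k) = 4 + f + f*k**2 (Y(f, k) = 7 + (((k*f)*k - 3) + f) = 7 + (((f*k)*k - 3) + f) = 7 + ((f*k**2 - 3) + f) = 7 + ((-3 + f*k**2) + f) = 7 + (-3 + f + f*k**2) = 4 + f + f*k**2)
(Y(P(-4, -2) + 7, -8) + 122)**2 = ((4 + ((2 - 2 - 2*(-2)*(-4)) + 7) + ((2 - 2 - 2*(-2)*(-4)) + 7)*(-8)**2) + 122)**2 = ((4 + ((2 - 2 - 16) + 7) + ((2 - 2 - 16) + 7)*64) + 122)**2 = ((4 + (-16 + 7) + (-16 + 7)*64) + 122)**2 = ((4 - 9 - 9*64) + 122)**2 = ((4 - 9 - 576) + 122)**2 = (-581 + 122)**2 = (-459)**2 = 210681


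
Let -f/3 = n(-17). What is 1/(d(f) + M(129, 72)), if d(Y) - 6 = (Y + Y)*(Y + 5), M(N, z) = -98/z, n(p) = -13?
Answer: 36/123719 ≈ 0.00029098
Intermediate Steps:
f = 39 (f = -3*(-13) = 39)
d(Y) = 6 + 2*Y*(5 + Y) (d(Y) = 6 + (Y + Y)*(Y + 5) = 6 + (2*Y)*(5 + Y) = 6 + 2*Y*(5 + Y))
1/(d(f) + M(129, 72)) = 1/((6 + 2*39² + 10*39) - 98/72) = 1/((6 + 2*1521 + 390) - 98*1/72) = 1/((6 + 3042 + 390) - 49/36) = 1/(3438 - 49/36) = 1/(123719/36) = 36/123719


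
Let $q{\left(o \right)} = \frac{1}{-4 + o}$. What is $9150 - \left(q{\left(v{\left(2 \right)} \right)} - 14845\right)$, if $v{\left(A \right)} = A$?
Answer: $\frac{47991}{2} \approx 23996.0$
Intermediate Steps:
$9150 - \left(q{\left(v{\left(2 \right)} \right)} - 14845\right) = 9150 - \left(\frac{1}{-4 + 2} - 14845\right) = 9150 - \left(\frac{1}{-2} - 14845\right) = 9150 - \left(- \frac{1}{2} - 14845\right) = 9150 - - \frac{29691}{2} = 9150 + \frac{29691}{2} = \frac{47991}{2}$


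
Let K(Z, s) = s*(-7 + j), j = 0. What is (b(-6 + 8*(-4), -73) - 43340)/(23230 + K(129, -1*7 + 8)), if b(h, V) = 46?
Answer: -43294/23223 ≈ -1.8643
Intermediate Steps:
K(Z, s) = -7*s (K(Z, s) = s*(-7 + 0) = s*(-7) = -7*s)
(b(-6 + 8*(-4), -73) - 43340)/(23230 + K(129, -1*7 + 8)) = (46 - 43340)/(23230 - 7*(-1*7 + 8)) = -43294/(23230 - 7*(-7 + 8)) = -43294/(23230 - 7*1) = -43294/(23230 - 7) = -43294/23223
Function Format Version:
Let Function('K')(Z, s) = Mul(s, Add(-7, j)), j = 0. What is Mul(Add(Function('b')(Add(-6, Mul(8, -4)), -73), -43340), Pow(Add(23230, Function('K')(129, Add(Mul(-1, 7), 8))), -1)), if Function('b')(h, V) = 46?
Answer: Rational(-43294, 23223) ≈ -1.8643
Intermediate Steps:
Function('K')(Z, s) = Mul(-7, s) (Function('K')(Z, s) = Mul(s, Add(-7, 0)) = Mul(s, -7) = Mul(-7, s))
Mul(Add(Function('b')(Add(-6, Mul(8, -4)), -73), -43340), Pow(Add(23230, Function('K')(129, Add(Mul(-1, 7), 8))), -1)) = Mul(Add(46, -43340), Pow(Add(23230, Mul(-7, Add(Mul(-1, 7), 8))), -1)) = Mul(-43294, Pow(Add(23230, Mul(-7, Add(-7, 8))), -1)) = Mul(-43294, Pow(Add(23230, Mul(-7, 1)), -1)) = Mul(-43294, Pow(Add(23230, -7), -1)) = Mul(-43294, Pow(23223, -1)) = Mul(-43294, Rational(1, 23223)) = Rational(-43294, 23223)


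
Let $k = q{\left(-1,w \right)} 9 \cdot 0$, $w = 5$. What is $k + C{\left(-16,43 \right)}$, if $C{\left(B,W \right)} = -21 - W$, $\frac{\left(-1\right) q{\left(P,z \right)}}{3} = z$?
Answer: $-64$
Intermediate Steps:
$q{\left(P,z \right)} = - 3 z$
$k = 0$ ($k = \left(-3\right) 5 \cdot 9 \cdot 0 = \left(-15\right) 9 \cdot 0 = \left(-135\right) 0 = 0$)
$k + C{\left(-16,43 \right)} = 0 - 64 = -64$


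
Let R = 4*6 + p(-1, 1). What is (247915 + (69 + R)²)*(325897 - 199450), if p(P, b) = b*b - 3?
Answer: 32395215612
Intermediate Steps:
p(P, b) = -3 + b² (p(P, b) = b² - 3 = -3 + b²)
R = 22 (R = 4*6 + (-3 + 1²) = 24 + (-3 + 1) = 24 - 2 = 22)
(247915 + (69 + R)²)*(325897 - 199450) = (247915 + (69 + 22)²)*(325897 - 199450) = (247915 + 91²)*126447 = (247915 + 8281)*126447 = 256196*126447 = 32395215612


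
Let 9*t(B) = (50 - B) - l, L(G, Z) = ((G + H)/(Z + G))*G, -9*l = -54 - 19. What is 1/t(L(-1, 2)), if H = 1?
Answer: 81/377 ≈ 0.21485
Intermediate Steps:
l = 73/9 (l = -(-54 - 19)/9 = -⅑*(-73) = 73/9 ≈ 8.1111)
L(G, Z) = G*(1 + G)/(G + Z) (L(G, Z) = ((G + 1)/(Z + G))*G = ((1 + G)/(G + Z))*G = G*(1 + G)/(G + Z))
t(B) = 377/81 - B/9 (t(B) = ((50 - B) - 1*73/9)/9 = ((50 - B) - 73/9)/9 = (377/9 - B)/9 = 377/81 - B/9)
1/t(L(-1, 2)) = 1/(377/81 - (-1)*(1 - 1)/(9*(-1 + 2))) = 1/(377/81 - (-1)*0/(9*1)) = 1/(377/81 - (-1)*0/9) = 1/(377/81 - ⅑*0) = 1/(377/81 + 0) = 1/(377/81) = 81/377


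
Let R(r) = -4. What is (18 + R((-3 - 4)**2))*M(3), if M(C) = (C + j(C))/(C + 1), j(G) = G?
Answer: 21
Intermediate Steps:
M(C) = 2*C/(1 + C) (M(C) = (C + C)/(C + 1) = (2*C)/(1 + C) = 2*C/(1 + C))
(18 + R((-3 - 4)**2))*M(3) = (18 - 4)*(2*3/(1 + 3)) = 14*(2*3/4) = 14*(2*3*(1/4)) = 14*(3/2) = 21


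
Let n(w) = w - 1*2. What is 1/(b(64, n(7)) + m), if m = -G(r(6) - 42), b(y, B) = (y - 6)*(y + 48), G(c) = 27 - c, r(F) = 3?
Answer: 1/6430 ≈ 0.00015552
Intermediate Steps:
n(w) = -2 + w (n(w) = w - 2 = -2 + w)
b(y, B) = (-6 + y)*(48 + y)
m = -66 (m = -(27 - (3 - 42)) = -(27 - 1*(-39)) = -(27 + 39) = -1*66 = -66)
1/(b(64, n(7)) + m) = 1/((-288 + 64² + 42*64) - 66) = 1/((-288 + 4096 + 2688) - 66) = 1/(6496 - 66) = 1/6430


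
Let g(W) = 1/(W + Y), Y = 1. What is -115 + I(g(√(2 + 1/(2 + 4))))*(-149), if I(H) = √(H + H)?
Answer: -115 - 298*√3/√(6 + √78) ≈ -249.02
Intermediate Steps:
g(W) = 1/(1 + W) (g(W) = 1/(W + 1) = 1/(1 + W))
I(H) = √2*√H (I(H) = √(2*H) = √2*√H)
-115 + I(g(√(2 + 1/(2 + 4))))*(-149) = -115 + (√2*√(1/(1 + √(2 + 1/(2 + 4)))))*(-149) = -115 + (√2*√(1/(1 + √(2 + 1/6))))*(-149) = -115 + (√2*√(1/(1 + √(2 + ⅙))))*(-149) = -115 + (√2*√(1/(1 + √(13/6))))*(-149) = -115 + (√2*√(1/(1 + √78/6)))*(-149) = -115 + (√2/√(1 + √78/6))*(-149) = -115 - 149*√2/√(1 + √78/6)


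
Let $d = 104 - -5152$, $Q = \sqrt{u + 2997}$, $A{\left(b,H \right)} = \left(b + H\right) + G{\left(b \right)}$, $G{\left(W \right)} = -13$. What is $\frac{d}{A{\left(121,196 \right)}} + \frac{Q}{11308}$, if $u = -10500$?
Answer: $\frac{657}{38} + \frac{i \sqrt{7503}}{11308} \approx 17.289 + 0.0076601 i$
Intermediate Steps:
$A{\left(b,H \right)} = -13 + H + b$ ($A{\left(b,H \right)} = \left(b + H\right) - 13 = \left(H + b\right) - 13 = -13 + H + b$)
$Q = i \sqrt{7503}$ ($Q = \sqrt{-10500 + 2997} = \sqrt{-7503} = i \sqrt{7503} \approx 86.62 i$)
$d = 5256$ ($d = 104 + 5152 = 5256$)
$\frac{d}{A{\left(121,196 \right)}} + \frac{Q}{11308} = \frac{5256}{-13 + 196 + 121} + \frac{i \sqrt{7503}}{11308} = \frac{5256}{304} + i \sqrt{7503} \cdot \frac{1}{11308} = 5256 \cdot \frac{1}{304} + \frac{i \sqrt{7503}}{11308} = \frac{657}{38} + \frac{i \sqrt{7503}}{11308}$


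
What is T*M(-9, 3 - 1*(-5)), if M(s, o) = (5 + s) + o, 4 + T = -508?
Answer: -2048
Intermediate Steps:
T = -512 (T = -4 - 508 = -512)
M(s, o) = 5 + o + s
T*M(-9, 3 - 1*(-5)) = -512*(5 + (3 - 1*(-5)) - 9) = -512*(5 + (3 + 5) - 9) = -512*(5 + 8 - 9) = -512*4 = -2048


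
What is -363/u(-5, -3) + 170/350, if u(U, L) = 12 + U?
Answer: -1798/35 ≈ -51.371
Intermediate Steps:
-363/u(-5, -3) + 170/350 = -363/(12 - 5) + 170/350 = -363/7 + 170*(1/350) = -363*1/7 + 17/35 = -363/7 + 17/35 = -1798/35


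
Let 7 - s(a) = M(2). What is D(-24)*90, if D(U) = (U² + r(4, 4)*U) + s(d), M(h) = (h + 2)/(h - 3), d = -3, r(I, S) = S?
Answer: 44190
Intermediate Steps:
M(h) = (2 + h)/(-3 + h)
s(a) = 11 (s(a) = 7 - (2 + 2)/(-3 + 2) = 7 - 4/(-1) = 7 - (-1)*4 = 7 - 1*(-4) = 7 + 4 = 11)
D(U) = 11 + U² + 4*U (D(U) = (U² + 4*U) + 11 = 11 + U² + 4*U)
D(-24)*90 = (11 + (-24)² + 4*(-24))*90 = (11 + 576 - 96)*90 = 491*90 = 44190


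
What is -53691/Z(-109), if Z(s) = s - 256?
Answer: 53691/365 ≈ 147.10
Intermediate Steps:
Z(s) = -256 + s
-53691/Z(-109) = -53691/(-256 - 109) = -53691/(-365) = -53691*(-1/365) = 53691/365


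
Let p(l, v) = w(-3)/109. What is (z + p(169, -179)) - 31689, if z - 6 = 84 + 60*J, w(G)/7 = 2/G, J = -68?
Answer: -11667047/327 ≈ -35679.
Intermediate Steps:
w(G) = 14/G (w(G) = 7*(2/G) = 14/G)
p(l, v) = -14/327 (p(l, v) = (14/(-3))/109 = (14*(-1/3))*(1/109) = -14/3*1/109 = -14/327)
z = -3990 (z = 6 + (84 + 60*(-68)) = 6 + (84 - 4080) = 6 - 3996 = -3990)
(z + p(169, -179)) - 31689 = (-3990 - 14/327) - 31689 = -1304744/327 - 31689 = -11667047/327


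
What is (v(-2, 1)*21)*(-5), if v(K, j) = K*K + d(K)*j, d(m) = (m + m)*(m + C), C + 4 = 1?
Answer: -2520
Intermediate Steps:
C = -3 (C = -4 + 1 = -3)
d(m) = 2*m*(-3 + m) (d(m) = (m + m)*(m - 3) = (2*m)*(-3 + m) = 2*m*(-3 + m))
v(K, j) = K**2 + 2*K*j*(-3 + K) (v(K, j) = K*K + (2*K*(-3 + K))*j = K**2 + 2*K*j*(-3 + K))
(v(-2, 1)*21)*(-5) = (-2*(-2 + 2*1*(-3 - 2))*21)*(-5) = (-2*(-2 + 2*1*(-5))*21)*(-5) = (-2*(-2 - 10)*21)*(-5) = (-2*(-12)*21)*(-5) = (24*21)*(-5) = 504*(-5) = -2520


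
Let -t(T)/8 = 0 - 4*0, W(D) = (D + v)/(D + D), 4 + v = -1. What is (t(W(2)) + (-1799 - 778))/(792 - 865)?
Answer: 2577/73 ≈ 35.301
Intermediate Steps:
v = -5 (v = -4 - 1 = -5)
W(D) = (-5 + D)/(2*D) (W(D) = (D - 5)/(D + D) = (-5 + D)/((2*D)) = (-5 + D)*(1/(2*D)) = (-5 + D)/(2*D))
t(T) = 0 (t(T) = -8*(0 - 4*0) = -8*(0 + 0) = -8*0 = 0)
(t(W(2)) + (-1799 - 778))/(792 - 865) = (0 + (-1799 - 778))/(792 - 865) = (0 - 2577)/(-73) = -2577*(-1/73) = 2577/73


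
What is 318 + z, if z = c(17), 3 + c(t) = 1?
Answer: 316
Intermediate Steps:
c(t) = -2 (c(t) = -3 + 1 = -2)
z = -2
318 + z = 318 - 2 = 316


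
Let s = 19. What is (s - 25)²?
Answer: 36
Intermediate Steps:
(s - 25)² = (19 - 25)² = (-6)² = 36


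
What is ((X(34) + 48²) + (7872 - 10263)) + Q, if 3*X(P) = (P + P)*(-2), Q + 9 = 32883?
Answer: 98225/3 ≈ 32742.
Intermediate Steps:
Q = 32874 (Q = -9 + 32883 = 32874)
X(P) = -4*P/3 (X(P) = ((P + P)*(-2))/3 = ((2*P)*(-2))/3 = (-4*P)/3 = -4*P/3)
((X(34) + 48²) + (7872 - 10263)) + Q = ((-4/3*34 + 48²) + (7872 - 10263)) + 32874 = ((-136/3 + 2304) - 2391) + 32874 = (6776/3 - 2391) + 32874 = -397/3 + 32874 = 98225/3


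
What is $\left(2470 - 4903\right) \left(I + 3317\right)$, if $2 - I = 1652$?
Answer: $-4055811$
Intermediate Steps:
$I = -1650$ ($I = 2 - 1652 = -1650$)
$\left(2470 - 4903\right) \left(I + 3317\right) = \left(2470 - 4903\right) \left(-1650 + 3317\right) = \left(-2433\right) 1667 = -4055811$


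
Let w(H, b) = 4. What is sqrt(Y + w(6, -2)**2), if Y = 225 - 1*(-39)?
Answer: 2*sqrt(70) ≈ 16.733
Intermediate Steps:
Y = 264 (Y = 225 + 39 = 264)
sqrt(Y + w(6, -2)**2) = sqrt(264 + 4**2) = sqrt(264 + 16) = sqrt(280) = 2*sqrt(70)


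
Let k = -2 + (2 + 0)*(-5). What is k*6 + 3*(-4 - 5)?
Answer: -99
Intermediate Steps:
k = -12 (k = -2 + 2*(-5) = -2 - 10 = -12)
k*6 + 3*(-4 - 5) = -12*6 + 3*(-4 - 5) = -72 + 3*(-9) = -72 - 27 = -99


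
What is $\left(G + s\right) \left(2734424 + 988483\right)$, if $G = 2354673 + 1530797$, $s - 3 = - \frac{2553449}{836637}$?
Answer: $\frac{4034052577211785588}{278879} \approx 1.4465 \cdot 10^{13}$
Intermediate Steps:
$s = - \frac{43538}{836637}$ ($s = 3 - \frac{2553449}{836637} = - \frac{43538}{836637} \approx -0.052039$)
$G = 3885470$
$\left(G + s\right) \left(2734424 + 988483\right) = \left(3885470 - \frac{43538}{836637}\right) \left(2734424 + 988483\right) = \frac{3250727920852}{836637} \cdot 3722907 = \frac{4034052577211785588}{278879}$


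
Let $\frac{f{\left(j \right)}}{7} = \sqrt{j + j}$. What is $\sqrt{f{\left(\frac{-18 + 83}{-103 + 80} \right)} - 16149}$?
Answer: $\frac{\sqrt{-8542821 + 161 i \sqrt{2990}}}{23} \approx 0.065479 + 127.08 i$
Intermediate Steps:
$f{\left(j \right)} = 7 \sqrt{2} \sqrt{j}$ ($f{\left(j \right)} = 7 \sqrt{j + j} = 7 \sqrt{2 j} = 7 \sqrt{2} \sqrt{j}$)
$\sqrt{f{\left(\frac{-18 + 83}{-103 + 80} \right)} - 16149} = \sqrt{7 \sqrt{2} \sqrt{\frac{-18 + 83}{-103 + 80}} - 16149} = \sqrt{7 \sqrt{2} \sqrt{\frac{65}{-23}} - 16149} = \sqrt{7 \sqrt{2} \sqrt{65 \left(- \frac{1}{23}\right)} - 16149} = \sqrt{7 \sqrt{2} \sqrt{- \frac{65}{23}} - 16149} = \sqrt{7 \sqrt{2} \frac{i \sqrt{1495}}{23} - 16149} = \sqrt{\frac{7 i \sqrt{2990}}{23} - 16149} = \sqrt{-16149 + \frac{7 i \sqrt{2990}}{23}}$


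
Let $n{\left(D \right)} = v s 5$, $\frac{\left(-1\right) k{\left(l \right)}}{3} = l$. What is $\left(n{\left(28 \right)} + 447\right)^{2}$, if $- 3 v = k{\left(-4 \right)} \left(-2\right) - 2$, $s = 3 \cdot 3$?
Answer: $700569$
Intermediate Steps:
$k{\left(l \right)} = - 3 l$
$s = 9$
$v = \frac{26}{3}$ ($v = - \frac{\left(-3\right) \left(-4\right) \left(-2\right) - 2}{3} = - \frac{12 \left(-2\right) - 2}{3} = - \frac{-24 - 2}{3} = \left(- \frac{1}{3}\right) \left(-26\right) = \frac{26}{3} \approx 8.6667$)
$n{\left(D \right)} = 390$ ($n{\left(D \right)} = \frac{26}{3} \cdot 9 \cdot 5 = 78 \cdot 5 = 390$)
$\left(n{\left(28 \right)} + 447\right)^{2} = \left(390 + 447\right)^{2} = 837^{2} = 700569$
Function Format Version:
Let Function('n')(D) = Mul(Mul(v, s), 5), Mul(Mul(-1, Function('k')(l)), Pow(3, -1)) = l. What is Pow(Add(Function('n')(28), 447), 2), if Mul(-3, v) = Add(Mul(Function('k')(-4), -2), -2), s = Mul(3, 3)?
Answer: 700569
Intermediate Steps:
Function('k')(l) = Mul(-3, l)
s = 9
v = Rational(26, 3) (v = Mul(Rational(-1, 3), Add(Mul(Mul(-3, -4), -2), -2)) = Mul(Rational(-1, 3), Add(Mul(12, -2), -2)) = Mul(Rational(-1, 3), Add(-24, -2)) = Mul(Rational(-1, 3), -26) = Rational(26, 3) ≈ 8.6667)
Function('n')(D) = 390 (Function('n')(D) = Mul(Mul(Rational(26, 3), 9), 5) = Mul(78, 5) = 390)
Pow(Add(Function('n')(28), 447), 2) = Pow(Add(390, 447), 2) = Pow(837, 2) = 700569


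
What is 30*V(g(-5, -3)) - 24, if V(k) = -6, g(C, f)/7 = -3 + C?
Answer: -204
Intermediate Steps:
g(C, f) = -21 + 7*C (g(C, f) = 7*(-3 + C) = -21 + 7*C)
30*V(g(-5, -3)) - 24 = 30*(-6) - 24 = -180 - 24 = -204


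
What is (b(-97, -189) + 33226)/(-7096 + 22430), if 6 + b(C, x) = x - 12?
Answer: 33019/15334 ≈ 2.1533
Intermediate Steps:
b(C, x) = -18 + x (b(C, x) = -6 + (x - 12) = -6 + (-12 + x) = -18 + x)
(b(-97, -189) + 33226)/(-7096 + 22430) = ((-18 - 189) + 33226)/(-7096 + 22430) = (-207 + 33226)/15334 = 33019*(1/15334) = 33019/15334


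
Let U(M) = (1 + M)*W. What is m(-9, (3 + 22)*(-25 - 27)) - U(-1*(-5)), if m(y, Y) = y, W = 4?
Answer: -33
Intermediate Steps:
U(M) = 4 + 4*M (U(M) = (1 + M)*4 = 4 + 4*M)
m(-9, (3 + 22)*(-25 - 27)) - U(-1*(-5)) = -9 - (4 + 4*(-1*(-5))) = -9 - (4 + 4*5) = -9 - (4 + 20) = -9 - 1*24 = -9 - 24 = -33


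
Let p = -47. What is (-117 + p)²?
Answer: 26896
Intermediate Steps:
(-117 + p)² = (-117 - 47)² = (-164)² = 26896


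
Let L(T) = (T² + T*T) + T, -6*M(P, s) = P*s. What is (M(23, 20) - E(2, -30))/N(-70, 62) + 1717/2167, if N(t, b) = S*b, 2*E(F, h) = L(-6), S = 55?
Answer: 1531997/2015310 ≈ 0.76018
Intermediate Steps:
M(P, s) = -P*s/6
L(T) = T + 2*T² (L(T) = (T² + T²) + T = 2*T² + T = T + 2*T²)
E(F, h) = 33 (E(F, h) = (-6*(1 + 2*(-6)))/2 = (-6*(1 - 12))/2 = (-6*(-11))/2 = (½)*66 = 33)
N(t, b) = 55*b
(M(23, 20) - E(2, -30))/N(-70, 62) + 1717/2167 = (-⅙*23*20 - 1*33)/((55*62)) + 1717/2167 = (-230/3 - 33)/3410 + 1717*(1/2167) = -329/3*1/3410 + 1717/2167 = -329/10230 + 1717/2167 = 1531997/2015310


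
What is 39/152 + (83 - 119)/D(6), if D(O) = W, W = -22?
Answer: 3165/1672 ≈ 1.8929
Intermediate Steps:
D(O) = -22
39/152 + (83 - 119)/D(6) = 39/152 + (83 - 119)/(-22) = 39*(1/152) - 36*(-1/22) = 39/152 + 18/11 = 3165/1672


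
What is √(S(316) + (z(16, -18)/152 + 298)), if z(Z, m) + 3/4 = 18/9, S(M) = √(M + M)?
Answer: √(6885182 + 46208*√158)/152 ≈ 17.976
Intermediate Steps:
S(M) = √2*√M (S(M) = √(2*M) = √2*√M)
z(Z, m) = 5/4 (z(Z, m) = -¾ + 18/9 = -¾ + 18*(⅑) = -¾ + 2 = 5/4)
√(S(316) + (z(16, -18)/152 + 298)) = √(√2*√316 + ((5/4)/152 + 298)) = √(√2*(2*√79) + ((1/152)*(5/4) + 298)) = √(2*√158 + (5/608 + 298)) = √(2*√158 + 181189/608) = √(181189/608 + 2*√158)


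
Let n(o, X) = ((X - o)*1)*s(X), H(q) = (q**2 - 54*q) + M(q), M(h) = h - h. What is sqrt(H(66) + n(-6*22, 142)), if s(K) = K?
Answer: 10*sqrt(397) ≈ 199.25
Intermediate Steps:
M(h) = 0
H(q) = q**2 - 54*q (H(q) = (q**2 - 54*q) + 0 = q**2 - 54*q)
n(o, X) = X*(X - o) (n(o, X) = ((X - o)*1)*X = (X - o)*X = X*(X - o))
sqrt(H(66) + n(-6*22, 142)) = sqrt(66*(-54 + 66) + 142*(142 - (-6)*22)) = sqrt(66*12 + 142*(142 - 1*(-132))) = sqrt(792 + 142*(142 + 132)) = sqrt(792 + 142*274) = sqrt(792 + 38908) = sqrt(39700) = 10*sqrt(397)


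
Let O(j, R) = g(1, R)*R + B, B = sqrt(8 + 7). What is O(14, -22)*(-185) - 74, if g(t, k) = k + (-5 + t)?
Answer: -105894 - 185*sqrt(15) ≈ -1.0661e+5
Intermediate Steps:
g(t, k) = -5 + k + t
B = sqrt(15) ≈ 3.8730
O(j, R) = sqrt(15) + R*(-4 + R) (O(j, R) = (-5 + R + 1)*R + sqrt(15) = (-4 + R)*R + sqrt(15) = R*(-4 + R) + sqrt(15) = sqrt(15) + R*(-4 + R))
O(14, -22)*(-185) - 74 = (sqrt(15) - 22*(-4 - 22))*(-185) - 74 = (sqrt(15) - 22*(-26))*(-185) - 74 = (sqrt(15) + 572)*(-185) - 74 = (572 + sqrt(15))*(-185) - 74 = (-105820 - 185*sqrt(15)) - 74 = -105894 - 185*sqrt(15)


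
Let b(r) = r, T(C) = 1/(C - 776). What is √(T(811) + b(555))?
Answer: √679910/35 ≈ 23.559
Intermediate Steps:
T(C) = 1/(-776 + C)
√(T(811) + b(555)) = √(1/(-776 + 811) + 555) = √(1/35 + 555) = √(19426/35) = √679910/35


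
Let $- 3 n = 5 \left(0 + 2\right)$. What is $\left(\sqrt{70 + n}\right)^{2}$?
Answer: $\frac{200}{3} \approx 66.667$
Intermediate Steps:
$n = - \frac{10}{3}$ ($n = - \frac{5 \left(0 + 2\right)}{3} = - \frac{5 \cdot 2}{3} = \left(- \frac{1}{3}\right) 10 = - \frac{10}{3} \approx -3.3333$)
$\left(\sqrt{70 + n}\right)^{2} = \left(\sqrt{70 - \frac{10}{3}}\right)^{2} = \left(\sqrt{\frac{200}{3}}\right)^{2} = \left(\frac{10 \sqrt{6}}{3}\right)^{2} = \frac{200}{3}$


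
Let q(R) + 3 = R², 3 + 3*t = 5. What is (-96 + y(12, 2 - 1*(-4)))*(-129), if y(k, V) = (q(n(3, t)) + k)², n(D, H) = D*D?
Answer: -1032516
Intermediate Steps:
t = ⅔ (t = -1 + (⅓)*5 = -1 + 5/3 = ⅔ ≈ 0.66667)
n(D, H) = D²
q(R) = -3 + R²
y(k, V) = (78 + k)² (y(k, V) = ((-3 + (3²)²) + k)² = ((-3 + 9²) + k)² = ((-3 + 81) + k)² = (78 + k)²)
(-96 + y(12, 2 - 1*(-4)))*(-129) = (-96 + (78 + 12)²)*(-129) = (-96 + 90²)*(-129) = (-96 + 8100)*(-129) = 8004*(-129) = -1032516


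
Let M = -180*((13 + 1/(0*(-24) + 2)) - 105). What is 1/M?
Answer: 1/16470 ≈ 6.0716e-5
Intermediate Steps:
M = 16470 (M = -180*((13 + 1/(0 + 2)) - 105) = -180*((13 + 1/2) - 105) = -180*((13 + ½) - 105) = -180*(27/2 - 105) = -180*(-183/2) = 16470)
1/M = 1/16470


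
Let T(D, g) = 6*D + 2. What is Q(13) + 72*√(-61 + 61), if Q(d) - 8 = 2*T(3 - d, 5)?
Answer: -108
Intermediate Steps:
T(D, g) = 2 + 6*D
Q(d) = 48 - 12*d (Q(d) = 8 + 2*(2 + 6*(3 - d)) = 8 + 2*(2 + (18 - 6*d)) = 8 + 2*(20 - 6*d) = 8 + (40 - 12*d) = 48 - 12*d)
Q(13) + 72*√(-61 + 61) = (48 - 12*13) + 72*√(-61 + 61) = (48 - 156) + 72*√0 = -108 + 72*0 = -108 + 0 = -108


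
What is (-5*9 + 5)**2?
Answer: 1600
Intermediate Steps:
(-5*9 + 5)**2 = (-45 + 5)**2 = (-40)**2 = 1600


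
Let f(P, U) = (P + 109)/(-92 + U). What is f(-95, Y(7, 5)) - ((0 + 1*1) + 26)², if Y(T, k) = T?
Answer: -61979/85 ≈ -729.17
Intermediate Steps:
f(P, U) = (109 + P)/(-92 + U)
f(-95, Y(7, 5)) - ((0 + 1*1) + 26)² = (109 - 95)/(-92 + 7) - ((0 + 1*1) + 26)² = 14/(-85) - ((0 + 1) + 26)² = -1/85*14 - (1 + 26)² = -14/85 - 1*27² = -14/85 - 1*729 = -14/85 - 729 = -61979/85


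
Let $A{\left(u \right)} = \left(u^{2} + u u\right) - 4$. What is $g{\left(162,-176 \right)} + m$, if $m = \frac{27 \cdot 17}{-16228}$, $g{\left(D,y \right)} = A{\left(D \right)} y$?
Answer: $- \frac{149901022411}{16228} \approx -9.2372 \cdot 10^{6}$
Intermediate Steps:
$A{\left(u \right)} = -4 + 2 u^{2}$ ($A{\left(u \right)} = \left(u^{2} + u^{2}\right) - 4 = 2 u^{2} - 4 = -4 + 2 u^{2}$)
$g{\left(D,y \right)} = y \left(-4 + 2 D^{2}\right)$ ($g{\left(D,y \right)} = \left(-4 + 2 D^{2}\right) y = y \left(-4 + 2 D^{2}\right)$)
$m = - \frac{459}{16228}$ ($m = 459 \left(- \frac{1}{16228}\right) = - \frac{459}{16228} \approx -0.028284$)
$g{\left(162,-176 \right)} + m = 2 \left(-176\right) \left(-2 + 162^{2}\right) - \frac{459}{16228} = 2 \left(-176\right) \left(-2 + 26244\right) - \frac{459}{16228} = 2 \left(-176\right) 26242 - \frac{459}{16228} = -9237184 - \frac{459}{16228} = - \frac{149901022411}{16228}$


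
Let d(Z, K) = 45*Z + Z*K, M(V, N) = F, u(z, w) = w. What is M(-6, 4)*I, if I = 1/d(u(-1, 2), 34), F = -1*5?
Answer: -5/158 ≈ -0.031646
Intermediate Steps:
F = -5
M(V, N) = -5
d(Z, K) = 45*Z + K*Z
I = 1/158 (I = 1/(2*(45 + 34)) = 1/(2*79) = 1/158 ≈ 0.0063291)
M(-6, 4)*I = -5*1/158 = -5/158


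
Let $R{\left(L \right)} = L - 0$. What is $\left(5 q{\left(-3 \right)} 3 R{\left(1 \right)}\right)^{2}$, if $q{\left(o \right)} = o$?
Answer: $2025$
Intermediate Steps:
$R{\left(L \right)} = L$ ($R{\left(L \right)} = L + 0 = L$)
$\left(5 q{\left(-3 \right)} 3 R{\left(1 \right)}\right)^{2} = \left(5 \left(-3\right) 3 \cdot 1\right)^{2} = \left(\left(-15\right) 3\right)^{2} = \left(-45\right)^{2} = 2025$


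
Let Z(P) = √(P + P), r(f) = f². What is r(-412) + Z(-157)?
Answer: 169744 + I*√314 ≈ 1.6974e+5 + 17.72*I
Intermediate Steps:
Z(P) = √2*√P (Z(P) = √(2*P) = √2*√P)
r(-412) + Z(-157) = (-412)² + √2*√(-157) = 169744 + √2*(I*√157) = 169744 + I*√314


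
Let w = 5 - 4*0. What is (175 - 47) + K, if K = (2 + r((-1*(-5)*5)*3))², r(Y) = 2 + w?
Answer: 209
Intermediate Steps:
w = 5 (w = 5 + 0 = 5)
r(Y) = 7 (r(Y) = 2 + 5 = 7)
K = 81 (K = (2 + 7)² = 9² = 81)
(175 - 47) + K = (175 - 47) + 81 = 128 + 81 = 209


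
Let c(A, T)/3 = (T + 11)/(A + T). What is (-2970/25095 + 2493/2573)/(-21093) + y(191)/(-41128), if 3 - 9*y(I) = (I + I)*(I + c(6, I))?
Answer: 8338226185219585/41641204373956152 ≈ 0.20024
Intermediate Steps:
c(A, T) = 3*(11 + T)/(A + T) (c(A, T) = 3*((T + 11)/(A + T)) = 3*((11 + T)/(A + T)) = 3*(11 + T)/(A + T))
y(I) = ⅓ - 2*I*(I + 3*(11 + I)/(6 + I))/9 (y(I) = ⅓ - (I + I)*(I + 3*(11 + I)/(6 + I))/9 = ⅓ - 2*I*(I + 3*(11 + I)/(6 + I))/9)
(-2970/25095 + 2493/2573)/(-21093) + y(191)/(-41128) = (-2970/25095 + 2493/2573)/(-21093) + ((18 - 63*191 - 18*191² - 2*191³)/(9*(6 + 191)))/(-41128) = (-2970*1/25095 + 2493*(1/2573))*(-1/21093) + ((⅑)*(18 - 12033 - 18*36481 - 2*6967871)/197)*(-1/41128) = (-198/1673 + 2493/2573)*(-1/21093) + ((⅑)*(1/197)*(18 - 12033 - 656658 - 13935742))*(-1/41128) = (3661335/4304629)*(-1/21093) + ((⅑)*(1/197)*(-14604415))*(-1/41128) = -1220445/30265846499 - 14604415/1773*(-1/41128) = -1220445/30265846499 + 275555/1375848 = 8338226185219585/41641204373956152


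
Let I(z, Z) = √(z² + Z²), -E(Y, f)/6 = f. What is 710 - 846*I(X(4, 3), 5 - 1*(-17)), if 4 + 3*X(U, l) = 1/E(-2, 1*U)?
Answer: 710 - 47*√2518465/4 ≈ -17937.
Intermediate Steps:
E(Y, f) = -6*f
X(U, l) = -4/3 - 1/(18*U) (X(U, l) = -4/3 + 1/(3*((-6*U))) = -4/3 + (-1/(6*U))/3 = -4/3 - 1/(18*U))
I(z, Z) = √(Z² + z²)
710 - 846*I(X(4, 3), 5 - 1*(-17)) = 710 - 846*√((5 - 1*(-17))² + ((1/18)*(-1 - 24*4)/4)²) = 710 - 846*√((5 + 17)² + ((1/18)*(¼)*(-1 - 96))²) = 710 - 846*√(22² + ((1/18)*(¼)*(-97))²) = 710 - 846*√(484 + (-97/72)²) = 710 - 846*√(484 + 9409/5184) = 710 - 47*√2518465/4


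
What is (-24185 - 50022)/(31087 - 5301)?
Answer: -74207/25786 ≈ -2.8778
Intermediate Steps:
(-24185 - 50022)/(31087 - 5301) = -74207/25786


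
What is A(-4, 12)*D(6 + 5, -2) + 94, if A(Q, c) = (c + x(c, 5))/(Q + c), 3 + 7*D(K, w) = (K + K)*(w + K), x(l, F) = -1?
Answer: 7409/56 ≈ 132.30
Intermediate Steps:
D(K, w) = -3/7 + 2*K*(K + w)/7 (D(K, w) = -3/7 + ((K + K)*(w + K))/7 = -3/7 + ((2*K)*(K + w))/7 = -3/7 + (2*K*(K + w))/7 = -3/7 + 2*K*(K + w)/7)
A(Q, c) = (-1 + c)/(Q + c) (A(Q, c) = (c - 1)/(Q + c) = (-1 + c)/(Q + c))
A(-4, 12)*D(6 + 5, -2) + 94 = ((-1 + 12)/(-4 + 12))*(-3/7 + 2*(6 + 5)²/7 + (2/7)*(6 + 5)*(-2)) + 94 = (11/8)*(-3/7 + (2/7)*11² + (2/7)*11*(-2)) + 94 = ((⅛)*11)*(-3/7 + (2/7)*121 - 44/7) + 94 = 11*(-3/7 + 242/7 - 44/7)/8 + 94 = (11/8)*(195/7) + 94 = 2145/56 + 94 = 7409/56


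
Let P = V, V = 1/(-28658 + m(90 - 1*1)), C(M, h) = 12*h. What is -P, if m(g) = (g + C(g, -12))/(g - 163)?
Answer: 74/2120637 ≈ 3.4895e-5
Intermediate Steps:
m(g) = (-144 + g)/(-163 + g) (m(g) = (g + 12*(-12))/(g - 163) = (g - 144)/(-163 + g) = (-144 + g)/(-163 + g))
V = -74/2120637 (V = 1/(-28658 + (-144 + (90 - 1*1))/(-163 + (90 - 1*1))) = 1/(-28658 + (-144 + (90 - 1))/(-163 + (90 - 1))) = 1/(-28658 + (-144 + 89)/(-163 + 89)) = 1/(-28658 - 55/(-74)) = 1/(-28658 - 1/74*(-55)) = 1/(-28658 + 55/74) = 1/(-2120637/74) = -74/2120637 ≈ -3.4895e-5)
P = -74/2120637 ≈ -3.4895e-5
-P = -1*(-74/2120637) = 74/2120637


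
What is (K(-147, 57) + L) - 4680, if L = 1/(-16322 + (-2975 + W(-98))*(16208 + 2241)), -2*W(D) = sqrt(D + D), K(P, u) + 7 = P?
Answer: -14570918013750823669/3014256932911858 + 129143*I/3014256932911858 ≈ -4834.0 + 4.2844e-11*I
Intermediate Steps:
K(P, u) = -7 + P
W(D) = -sqrt(2)*sqrt(D)/2 (W(D) = -sqrt(D + D)/2 = -sqrt(2)*sqrt(D)/2)
L = (-54902097 + 129143*I)/3014256932911858 (L = 1/(-16322 + (-2975 - sqrt(2)*sqrt(-98)/2)*(16208 + 2241)) = 1/(-16322 + (-2975 - sqrt(2)*7*I*sqrt(2)/2)*18449) = 1/(-16322 + (-2975 - 7*I)*18449) = 1/(-16322 + (-54885775 - 129143*I)) = 1/(-54902097 - 129143*I) = (-54902097 + 129143*I)/3014256932911858 ≈ -1.8214e-8 + 4.2844e-11*I)
(K(-147, 57) + L) - 4680 = ((-7 - 147) + (-54902097/3014256932911858 + 129143*I/3014256932911858)) - 4680 = (-154 + (-54902097/3014256932911858 + 129143*I/3014256932911858)) - 4680 = (-464195567723328229/3014256932911858 + 129143*I/3014256932911858) - 4680 = -14570918013750823669/3014256932911858 + 129143*I/3014256932911858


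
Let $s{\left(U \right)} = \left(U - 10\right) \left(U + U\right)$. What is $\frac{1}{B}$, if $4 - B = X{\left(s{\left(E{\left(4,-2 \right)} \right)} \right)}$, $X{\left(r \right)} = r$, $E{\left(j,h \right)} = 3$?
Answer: $\frac{1}{46} \approx 0.021739$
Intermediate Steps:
$s{\left(U \right)} = 2 U \left(-10 + U\right)$ ($s{\left(U \right)} = \left(-10 + U\right) 2 U = 2 U \left(-10 + U\right)$)
$B = 46$ ($B = 4 - 2 \cdot 3 \left(-10 + 3\right) = 4 - 2 \cdot 3 \left(-7\right) = 4 - -42 = 4 + 42 = 46$)
$\frac{1}{B} = \frac{1}{46}$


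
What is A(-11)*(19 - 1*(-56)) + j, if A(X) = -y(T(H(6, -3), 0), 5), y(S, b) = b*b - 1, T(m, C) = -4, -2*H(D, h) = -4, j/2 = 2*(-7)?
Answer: -1828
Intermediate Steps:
j = -28 (j = 2*(2*(-7)) = 2*(-14) = -28)
H(D, h) = 2 (H(D, h) = -1/2*(-4) = 2)
y(S, b) = -1 + b**2 (y(S, b) = b**2 - 1 = -1 + b**2)
A(X) = -24 (A(X) = -(-1 + 5**2) = -(-1 + 25) = -1*24 = -24)
A(-11)*(19 - 1*(-56)) + j = -24*(19 - 1*(-56)) - 28 = -24*(19 + 56) - 28 = -24*75 - 28 = -1800 - 28 = -1828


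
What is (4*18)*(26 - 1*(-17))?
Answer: 3096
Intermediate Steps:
(4*18)*(26 - 1*(-17)) = 72*(26 + 17) = 72*43 = 3096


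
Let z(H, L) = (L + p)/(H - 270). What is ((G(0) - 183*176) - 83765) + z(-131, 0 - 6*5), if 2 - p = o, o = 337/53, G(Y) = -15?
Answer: -2465091143/21253 ≈ -1.1599e+5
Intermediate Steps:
o = 337/53 (o = 337*(1/53) = 337/53 ≈ 6.3585)
p = -231/53 (p = 2 - 1*337/53 = 2 - 337/53 = -231/53 ≈ -4.3585)
z(H, L) = (-231/53 + L)/(-270 + H) (z(H, L) = (L - 231/53)/(H - 270) = (-231/53 + L)/(-270 + H))
((G(0) - 183*176) - 83765) + z(-131, 0 - 6*5) = ((-15 - 183*176) - 83765) + (-231/53 + (0 - 6*5))/(-270 - 131) = ((-15 - 32208) - 83765) + (-231/53 + (0 - 30))/(-401) = (-32223 - 83765) - (-231/53 - 30)/401 = -115988 - 1/401*(-1821/53) = -115988 + 1821/21253 = -2465091143/21253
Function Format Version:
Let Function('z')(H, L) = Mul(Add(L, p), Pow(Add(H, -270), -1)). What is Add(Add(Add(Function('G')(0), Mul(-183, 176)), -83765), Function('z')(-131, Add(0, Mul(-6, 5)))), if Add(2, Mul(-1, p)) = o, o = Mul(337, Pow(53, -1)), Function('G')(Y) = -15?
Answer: Rational(-2465091143, 21253) ≈ -1.1599e+5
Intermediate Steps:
o = Rational(337, 53) (o = Mul(337, Rational(1, 53)) = Rational(337, 53) ≈ 6.3585)
p = Rational(-231, 53) (p = Add(2, Mul(-1, Rational(337, 53))) = Add(2, Rational(-337, 53)) = Rational(-231, 53) ≈ -4.3585)
Function('z')(H, L) = Mul(Pow(Add(-270, H), -1), Add(Rational(-231, 53), L)) (Function('z')(H, L) = Mul(Add(L, Rational(-231, 53)), Pow(Add(H, -270), -1)) = Mul(Add(Rational(-231, 53), L), Pow(Add(-270, H), -1)) = Mul(Pow(Add(-270, H), -1), Add(Rational(-231, 53), L)))
Add(Add(Add(Function('G')(0), Mul(-183, 176)), -83765), Function('z')(-131, Add(0, Mul(-6, 5)))) = Add(Add(Add(-15, Mul(-183, 176)), -83765), Mul(Pow(Add(-270, -131), -1), Add(Rational(-231, 53), Add(0, Mul(-6, 5))))) = Add(Add(Add(-15, -32208), -83765), Mul(Pow(-401, -1), Add(Rational(-231, 53), Add(0, -30)))) = Add(Add(-32223, -83765), Mul(Rational(-1, 401), Add(Rational(-231, 53), -30))) = Add(-115988, Mul(Rational(-1, 401), Rational(-1821, 53))) = Add(-115988, Rational(1821, 21253)) = Rational(-2465091143, 21253)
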